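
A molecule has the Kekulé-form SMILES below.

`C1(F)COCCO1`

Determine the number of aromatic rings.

0

The SMILES encodes a six-membered saturated ring with oxygens at positions 1 and 4.
The 6-membered ring with two oxygens (1,4) has only sp³ atoms, so it is not fully conjugated — not aromatic (1,4-dioxane).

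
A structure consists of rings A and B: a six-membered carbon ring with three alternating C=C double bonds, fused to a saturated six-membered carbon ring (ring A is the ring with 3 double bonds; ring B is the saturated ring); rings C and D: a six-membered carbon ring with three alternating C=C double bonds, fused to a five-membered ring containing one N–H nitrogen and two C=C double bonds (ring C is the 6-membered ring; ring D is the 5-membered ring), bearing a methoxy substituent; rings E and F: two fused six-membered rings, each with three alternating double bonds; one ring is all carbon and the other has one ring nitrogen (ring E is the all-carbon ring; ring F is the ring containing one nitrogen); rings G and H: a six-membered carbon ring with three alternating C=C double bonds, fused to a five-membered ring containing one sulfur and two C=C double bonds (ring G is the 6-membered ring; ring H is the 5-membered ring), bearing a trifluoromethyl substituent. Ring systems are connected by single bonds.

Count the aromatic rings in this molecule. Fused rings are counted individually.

7

Ring A has a continuous p-orbital overlap around the ring; 3 ring double bonds give 6 π electrons. 6 = 4(1)+2, so ring A is aromatic (benzene ring).
Ring B has four sp³ carbons, so it is not fully conjugated — not aromatic (cyclohexane ring).
Rings C and D form a fused bicyclic system (with one N–H) with 9 sp² atoms and 10 π electrons from ring double bonds plus a heteroatom lone pair. 10 = 4(2)+2, so the system is aromatic and both rings count as aromatic (indole).
Rings E and F form a fused bicyclic system (with one nitrogen) with 10 sp² atoms and 10 π electrons from ring double bonds. 10 = 4(2)+2, so the system is aromatic and both rings count as aromatic (quinoline).
Rings G and H form a fused bicyclic system (with one sulfur) with 9 sp² atoms and 10 π electrons from ring double bonds plus a heteroatom lone pair. 10 = 4(2)+2, so the system is aromatic and both rings count as aromatic (benzothiophene).
Aromatic: A, C, D, E, F, G, H. Total: 7.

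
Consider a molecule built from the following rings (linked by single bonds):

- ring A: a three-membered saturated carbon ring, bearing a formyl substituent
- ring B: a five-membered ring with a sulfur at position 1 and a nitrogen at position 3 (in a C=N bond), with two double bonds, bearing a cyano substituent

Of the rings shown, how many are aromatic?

Ring A has only sp³ atoms, so it is not fully conjugated — not aromatic (cyclopropane).
Ring B has a continuous p-orbital overlap around the ring; 2 ring double bonds (4 π electrons) plus a heteroatom lone pair (2) give 6 π electrons. 6 = 4(1)+2, so ring B is aromatic (thiazole).
Aromatic: B. Total: 1.

1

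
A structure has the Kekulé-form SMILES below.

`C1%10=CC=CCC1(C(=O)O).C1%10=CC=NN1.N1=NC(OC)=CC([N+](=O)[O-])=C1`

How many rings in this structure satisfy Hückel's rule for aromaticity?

2

The SMILES encodes a six-membered carbon ring with two conjugated C=C double bonds and two sp³ carbons; a five-membered ring with two adjacent nitrogens (one bearing H, one in a double bond) and two double bonds; a six-membered ring with two adjacent nitrogens and three alternating double bonds.
The 6-membered ring has two sp³ carbons, so it is not fully conjugated — not aromatic (1,3-cyclohexadiene).
The 5-membered ring with two adjacent nitrogens (one N–H, one =N–) has a continuous p-orbital overlap around the ring; 2 ring double bonds (4 π electrons) plus a heteroatom lone pair (2) give 6 π electrons. That satisfies 4n+2 with n=1, so it is aromatic (pyrazole).
The 6-membered ring with two nitrogens (1,2) is fully conjugated (every ring atom contributes a p orbital); 3 ring double bonds give 6 π electrons. 6 = 4(1)+2, so it is aromatic (pyridazine).
2 of the 3 rings are aromatic. Total: 2.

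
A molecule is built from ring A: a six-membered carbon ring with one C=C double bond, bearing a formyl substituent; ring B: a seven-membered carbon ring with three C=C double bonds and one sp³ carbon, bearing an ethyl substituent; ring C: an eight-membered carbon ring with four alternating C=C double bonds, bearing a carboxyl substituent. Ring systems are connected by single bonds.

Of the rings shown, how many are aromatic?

0

Ring A has four sp³ carbons, so it is not fully conjugated — not aromatic (cyclohexene).
Ring B has one sp³ carbon, so it is not fully conjugated — not aromatic (cycloheptatriene).
Ring C has only sp² ring atoms; a planar conformation would have a fully conjugated π system of 8 electrons. But 8 = 4(2), which is 4n not 4n+2, so ring C is not aromatic (cyclooctatetraene) — cyclooctatetraene distorts into a non-planar tub to avoid antiaromaticity.
No ring is aromatic. Total: 0.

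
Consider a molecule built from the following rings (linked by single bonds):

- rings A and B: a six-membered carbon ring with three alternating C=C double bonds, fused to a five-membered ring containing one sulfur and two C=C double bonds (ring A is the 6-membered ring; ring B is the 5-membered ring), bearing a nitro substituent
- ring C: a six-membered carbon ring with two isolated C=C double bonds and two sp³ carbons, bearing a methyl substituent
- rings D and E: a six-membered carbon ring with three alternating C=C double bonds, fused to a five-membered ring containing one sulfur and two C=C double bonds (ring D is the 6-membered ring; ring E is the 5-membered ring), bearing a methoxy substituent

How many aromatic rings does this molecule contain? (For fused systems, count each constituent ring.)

4

Rings A and B form a fused bicyclic system (with one sulfur) with 9 sp² atoms and 10 π electrons from ring double bonds plus a heteroatom lone pair. 10 = 4(2)+2, so the system is aromatic and both rings count as aromatic (benzothiophene).
Ring C has two sp³ carbons, so it is not fully conjugated — not aromatic (1,4-cyclohexadiene).
Rings D and E form a fused bicyclic system (with one sulfur) with 9 sp² atoms and 10 π electrons from ring double bonds plus a heteroatom lone pair. 10 = 4(2)+2, so the system is aromatic and both rings count as aromatic (benzothiophene).
Aromatic: A, B, D, E. Total: 4.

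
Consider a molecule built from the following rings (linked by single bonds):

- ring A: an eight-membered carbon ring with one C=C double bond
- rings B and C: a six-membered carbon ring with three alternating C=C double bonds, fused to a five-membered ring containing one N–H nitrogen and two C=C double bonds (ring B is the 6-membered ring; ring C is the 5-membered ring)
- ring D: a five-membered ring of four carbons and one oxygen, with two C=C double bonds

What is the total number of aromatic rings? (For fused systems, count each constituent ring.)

Ring A has six sp³ carbons, so it is not fully conjugated — not aromatic (cyclooctene).
Rings B and C form a fused bicyclic system (with one N–H) with 9 sp² atoms and 10 π electrons from ring double bonds plus a heteroatom lone pair. 10 = 4(2)+2, so the system is aromatic and both rings count as aromatic (indole).
Ring D is planar and fully conjugated; 2 ring double bonds (4 π electrons) plus a heteroatom lone pair (2) give 6 π electrons. That satisfies 4n+2 with n=1, so ring D is aromatic (furan).
Aromatic: B, C, D. Total: 3.

3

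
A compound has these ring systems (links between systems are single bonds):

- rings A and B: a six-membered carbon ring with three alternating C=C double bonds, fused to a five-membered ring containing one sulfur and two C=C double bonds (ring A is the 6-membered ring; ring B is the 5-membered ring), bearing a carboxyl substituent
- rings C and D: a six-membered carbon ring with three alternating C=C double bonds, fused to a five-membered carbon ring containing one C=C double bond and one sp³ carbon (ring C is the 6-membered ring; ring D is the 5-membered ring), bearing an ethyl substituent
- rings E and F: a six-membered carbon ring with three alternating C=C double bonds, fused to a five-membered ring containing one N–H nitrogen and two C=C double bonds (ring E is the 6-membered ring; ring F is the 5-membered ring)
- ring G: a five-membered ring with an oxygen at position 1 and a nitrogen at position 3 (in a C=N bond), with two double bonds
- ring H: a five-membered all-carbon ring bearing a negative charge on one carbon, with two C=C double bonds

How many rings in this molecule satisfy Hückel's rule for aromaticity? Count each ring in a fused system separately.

Rings A and B form a fused bicyclic system (with one sulfur) with 9 sp² atoms and 10 π electrons from ring double bonds plus a heteroatom lone pair. 10 = 4(2)+2, so the system is aromatic and both rings count as aromatic (benzothiophene).
Ring C is fully conjugated (every ring atom contributes a p orbital); 3 ring double bonds give 6 π electrons. Since 6 = 4n+2 (n=1), ring C is aromatic (benzene ring).
Ring D has one sp³ carbon, so it is not fully conjugated — not aromatic (cyclopentene ring).
Rings E and F form a fused bicyclic system (with one N–H) with 9 sp² atoms and 10 π electrons from ring double bonds plus a heteroatom lone pair. 10 = 4(2)+2, so the system is aromatic and both rings count as aromatic (indole).
Ring G is planar and fully conjugated; 2 ring double bonds (4 π electrons) plus a heteroatom lone pair (2) give 6 π electrons. 6 = 4(1)+2, so ring G is aromatic (oxazole).
Ring H has a continuous p-orbital overlap around the ring; 2 ring double bonds (4 π electrons) plus the carbanion lone pair (2) give 6 π electrons. 6 = 4(1)+2, so ring H is aromatic (cyclopentadienyl anion).
Aromatic: A, B, C, E, F, G, H. Total: 7.

7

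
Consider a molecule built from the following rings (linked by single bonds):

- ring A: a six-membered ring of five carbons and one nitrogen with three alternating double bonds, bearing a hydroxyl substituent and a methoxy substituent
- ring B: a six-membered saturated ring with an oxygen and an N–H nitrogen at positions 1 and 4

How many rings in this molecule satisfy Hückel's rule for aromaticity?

1

Ring A is planar and fully conjugated; 3 ring double bonds give 6 π electrons. 6 = 4(1)+2, so ring A is aromatic (pyridine).
Ring B has only sp³ atoms, so it is not fully conjugated — not aromatic (morpholine).
Aromatic: A. Total: 1.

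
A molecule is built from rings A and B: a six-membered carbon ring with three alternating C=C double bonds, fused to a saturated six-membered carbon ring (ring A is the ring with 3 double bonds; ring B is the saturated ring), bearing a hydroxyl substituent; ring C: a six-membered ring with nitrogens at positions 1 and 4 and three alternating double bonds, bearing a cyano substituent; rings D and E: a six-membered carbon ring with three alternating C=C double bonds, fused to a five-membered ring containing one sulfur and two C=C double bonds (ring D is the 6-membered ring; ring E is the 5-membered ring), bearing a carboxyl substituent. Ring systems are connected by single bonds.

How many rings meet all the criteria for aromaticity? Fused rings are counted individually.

4

Ring A has a continuous p-orbital overlap around the ring; 3 ring double bonds give 6 π electrons. 6 = 4(1)+2, so ring A is aromatic (benzene ring).
Ring B has four sp³ carbons, so it is not fully conjugated — not aromatic (cyclohexane ring).
Ring C has a continuous p-orbital overlap around the ring; 3 ring double bonds give 6 π electrons. That satisfies 4n+2 with n=1, so ring C is aromatic (pyrazine).
Rings D and E form a fused bicyclic system (with one sulfur) with 9 sp² atoms and 10 π electrons from ring double bonds plus a heteroatom lone pair. 10 = 4(2)+2, so the system is aromatic and both rings count as aromatic (benzothiophene).
Aromatic: A, C, D, E. Total: 4.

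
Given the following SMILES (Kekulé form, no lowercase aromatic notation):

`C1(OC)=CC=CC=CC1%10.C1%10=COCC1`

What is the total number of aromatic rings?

The SMILES encodes a seven-membered carbon ring with three C=C double bonds and one sp³ carbon; a five-membered ring of four carbons and one oxygen, with one C=C double bond and two sp³ carbons.
The 7-membered ring has one sp³ carbon, so it is not fully conjugated — not aromatic (cycloheptatriene).
The 5-membered ring with one oxygen has two sp³ carbons, so it is not fully conjugated — not aromatic (2,3-dihydrofuran).
None of the rings are aromatic. Total: 0.

0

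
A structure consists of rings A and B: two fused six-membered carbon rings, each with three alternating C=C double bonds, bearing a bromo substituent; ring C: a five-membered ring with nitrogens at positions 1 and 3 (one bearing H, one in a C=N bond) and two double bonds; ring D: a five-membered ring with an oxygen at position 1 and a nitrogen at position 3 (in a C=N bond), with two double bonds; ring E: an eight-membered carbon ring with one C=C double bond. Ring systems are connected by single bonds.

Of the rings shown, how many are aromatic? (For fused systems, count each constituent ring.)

4

Rings A and B form a fused bicyclic system with 10 sp² atoms and 10 π electrons from ring double bonds. 10 = 4(2)+2, so the system is aromatic and both rings count as aromatic (naphthalene).
Ring C has a continuous p-orbital overlap around the ring; 2 ring double bonds (4 π electrons) plus a heteroatom lone pair (2) give 6 π electrons. 6 = 4(1)+2, so ring C is aromatic (imidazole).
Ring D is planar and fully conjugated; 2 ring double bonds (4 π electrons) plus a heteroatom lone pair (2) give 6 π electrons. Since 6 = 4n+2 (n=1), ring D is aromatic (oxazole).
Ring E has six sp³ carbons, so it is not fully conjugated — not aromatic (cyclooctene).
Aromatic: A, B, C, D. Total: 4.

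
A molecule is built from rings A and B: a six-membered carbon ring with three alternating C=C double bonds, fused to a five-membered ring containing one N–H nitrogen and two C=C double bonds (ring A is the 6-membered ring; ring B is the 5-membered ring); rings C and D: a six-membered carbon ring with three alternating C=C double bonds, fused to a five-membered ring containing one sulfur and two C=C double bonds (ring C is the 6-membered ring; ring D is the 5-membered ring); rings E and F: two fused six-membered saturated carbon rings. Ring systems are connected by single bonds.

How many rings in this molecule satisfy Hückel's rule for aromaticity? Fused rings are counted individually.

Rings A and B form a fused bicyclic system (with one N–H) with 9 sp² atoms and 10 π electrons from ring double bonds plus a heteroatom lone pair. 10 = 4(2)+2, so the system is aromatic and both rings count as aromatic (indole).
Rings C and D form a fused bicyclic system (with one sulfur) with 9 sp² atoms and 10 π electrons from ring double bonds plus a heteroatom lone pair. 10 = 4(2)+2, so the system is aromatic and both rings count as aromatic (benzothiophene).
Ring E has only sp³ atoms, so it is not fully conjugated — not aromatic (cyclohexane ring).
Ring F has only sp³ atoms, so it is not fully conjugated — not aromatic (cyclohexane ring).
Aromatic: A, B, C, D. Total: 4.

4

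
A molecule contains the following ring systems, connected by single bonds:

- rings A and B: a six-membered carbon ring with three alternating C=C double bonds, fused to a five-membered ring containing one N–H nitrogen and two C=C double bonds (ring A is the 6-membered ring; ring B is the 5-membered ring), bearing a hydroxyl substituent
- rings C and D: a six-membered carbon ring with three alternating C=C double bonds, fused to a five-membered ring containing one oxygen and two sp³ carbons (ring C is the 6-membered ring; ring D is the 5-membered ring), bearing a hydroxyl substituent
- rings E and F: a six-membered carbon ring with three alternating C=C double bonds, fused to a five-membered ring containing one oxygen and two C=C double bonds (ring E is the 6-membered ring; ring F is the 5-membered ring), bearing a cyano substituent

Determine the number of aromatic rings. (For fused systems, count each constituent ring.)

Rings A and B form a fused bicyclic system (with one N–H) with 9 sp² atoms and 10 π electrons from ring double bonds plus a heteroatom lone pair. 10 = 4(2)+2, so the system is aromatic and both rings count as aromatic (indole).
Ring C is fully conjugated (every ring atom contributes a p orbital); 3 ring double bonds give 6 π electrons. Since 6 = 4n+2 (n=1), ring C is aromatic (benzene ring).
Ring D has two sp³ carbons, so it is not fully conjugated — not aromatic (oxolane ring).
Rings E and F form a fused bicyclic system (with one oxygen) with 9 sp² atoms and 10 π electrons from ring double bonds plus a heteroatom lone pair. 10 = 4(2)+2, so the system is aromatic and both rings count as aromatic (benzofuran).
Aromatic: A, B, C, E, F. Total: 5.

5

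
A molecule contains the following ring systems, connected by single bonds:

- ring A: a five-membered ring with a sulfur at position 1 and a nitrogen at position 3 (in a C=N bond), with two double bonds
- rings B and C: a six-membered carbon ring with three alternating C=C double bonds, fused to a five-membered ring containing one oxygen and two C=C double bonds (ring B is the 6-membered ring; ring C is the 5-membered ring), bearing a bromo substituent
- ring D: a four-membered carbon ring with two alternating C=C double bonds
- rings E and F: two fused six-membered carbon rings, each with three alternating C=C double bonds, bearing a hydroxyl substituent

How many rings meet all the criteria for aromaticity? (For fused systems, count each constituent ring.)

5

Ring A is fully conjugated (every ring atom contributes a p orbital); 2 ring double bonds (4 π electrons) plus a heteroatom lone pair (2) give 6 π electrons. That satisfies 4n+2 with n=1, so ring A is aromatic (thiazole).
Rings B and C form a fused bicyclic system (with one oxygen) with 9 sp² atoms and 10 π electrons from ring double bonds plus a heteroatom lone pair. 10 = 4(2)+2, so the system is aromatic and both rings count as aromatic (benzofuran).
Ring D has only sp² ring atoms; a planar conformation would have a fully conjugated π system of 4 electrons. But 4 = 4(1), which is 4n not 4n+2, so ring D is not aromatic (cyclobutadiene) — cyclobutadiene is antiaromatic and distorts to a rectangle.
Rings E and F form a fused bicyclic system with 10 sp² atoms and 10 π electrons from ring double bonds. 10 = 4(2)+2, so the system is aromatic and both rings count as aromatic (naphthalene).
Aromatic: A, B, C, E, F. Total: 5.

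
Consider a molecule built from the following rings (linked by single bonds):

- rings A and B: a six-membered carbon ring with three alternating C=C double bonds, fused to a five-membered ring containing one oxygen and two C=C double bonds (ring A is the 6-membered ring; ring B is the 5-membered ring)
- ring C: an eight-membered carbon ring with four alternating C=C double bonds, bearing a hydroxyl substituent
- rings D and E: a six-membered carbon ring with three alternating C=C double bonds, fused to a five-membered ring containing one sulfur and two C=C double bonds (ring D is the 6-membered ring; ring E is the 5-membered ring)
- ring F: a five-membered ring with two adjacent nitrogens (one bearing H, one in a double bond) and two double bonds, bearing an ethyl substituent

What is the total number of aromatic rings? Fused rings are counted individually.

Rings A and B form a fused bicyclic system (with one oxygen) with 9 sp² atoms and 10 π electrons from ring double bonds plus a heteroatom lone pair. 10 = 4(2)+2, so the system is aromatic and both rings count as aromatic (benzofuran).
Ring C has only sp² ring atoms; a planar conformation would have a fully conjugated π system of 8 electrons. But 8 = 4(2), which is 4n not 4n+2, so ring C is not aromatic (cyclooctatetraene) — cyclooctatetraene distorts into a non-planar tub to avoid antiaromaticity.
Rings D and E form a fused bicyclic system (with one sulfur) with 9 sp² atoms and 10 π electrons from ring double bonds plus a heteroatom lone pair. 10 = 4(2)+2, so the system is aromatic and both rings count as aromatic (benzothiophene).
Ring F is fully conjugated (every ring atom contributes a p orbital); 2 ring double bonds (4 π electrons) plus a heteroatom lone pair (2) give 6 π electrons. Since 6 = 4n+2 (n=1), ring F is aromatic (pyrazole).
Aromatic: A, B, D, E, F. Total: 5.

5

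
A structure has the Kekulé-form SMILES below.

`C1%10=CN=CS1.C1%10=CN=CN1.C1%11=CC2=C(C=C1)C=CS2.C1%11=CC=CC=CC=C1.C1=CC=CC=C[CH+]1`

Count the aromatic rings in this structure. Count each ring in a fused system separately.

The SMILES encodes a five-membered ring with a sulfur at position 1 and a nitrogen at position 3 (in a C=N bond), with two double bonds; a five-membered ring with nitrogens at positions 1 and 3 (one bearing H, one in a C=N bond) and two double bonds; a six-membered carbon ring with three alternating C=C double bonds, fused to a five-membered ring containing one sulfur and two C=C double bonds; an eight-membered carbon ring with four alternating C=C double bonds; a seven-membered all-carbon ring bearing a positive charge on one carbon, with three C=C double bonds.
The 5-membered ring with one sulfur and one =N– is planar and fully conjugated; 2 ring double bonds (4 π electrons) plus a heteroatom lone pair (2) give 6 π electrons. Since 6 = 4n+2 (n=1), it is aromatic (thiazole).
The 5-membered ring with two nitrogens (one N–H, one =N–) has a continuous p-orbital overlap around the ring; 2 ring double bonds (4 π electrons) plus a heteroatom lone pair (2) give 6 π electrons. 6 = 4(1)+2, so it is aromatic (imidazole).
The fused 6/5-membered bicyclic (with one sulfur) is a single π system with 9 sp² atoms and 10 π electrons from ring double bonds plus a heteroatom lone pair. 10 = 4(2)+2, so the system is aromatic and both rings count as aromatic (benzothiophene).
The 8-membered ring has only sp² ring atoms; a planar conformation would have a fully conjugated π system of 8 electrons. But 8 = 4(2), which is 4n not 4n+2, so it is not aromatic (cyclooctatetraene) — cyclooctatetraene distorts into a non-planar tub to avoid antiaromaticity.
The 7-membered ring is planar and fully conjugated; 3 ring double bonds (6 π electrons) plus the carbocation's empty p orbital (0, but keeps the ring conjugated) give 6 π electrons. 6 = 4(1)+2, so it is aromatic (tropylium cation).
5 of the 6 rings are aromatic. Total: 5.

5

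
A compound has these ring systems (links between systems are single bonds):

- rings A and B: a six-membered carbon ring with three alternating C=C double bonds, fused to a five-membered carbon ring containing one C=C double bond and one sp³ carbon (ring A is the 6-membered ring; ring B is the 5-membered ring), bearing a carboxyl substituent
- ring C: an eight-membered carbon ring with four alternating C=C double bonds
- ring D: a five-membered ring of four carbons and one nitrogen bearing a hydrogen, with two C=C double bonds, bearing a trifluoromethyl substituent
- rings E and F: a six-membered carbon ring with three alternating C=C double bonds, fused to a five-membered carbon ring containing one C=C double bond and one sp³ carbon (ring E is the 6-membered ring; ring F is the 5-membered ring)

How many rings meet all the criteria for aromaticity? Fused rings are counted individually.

3

Ring A is planar and fully conjugated; 3 ring double bonds give 6 π electrons. 6 = 4(1)+2, so ring A is aromatic (benzene ring).
Ring B has one sp³ carbon, so it is not fully conjugated — not aromatic (cyclopentene ring).
Ring C has only sp² ring atoms; a planar conformation would have a fully conjugated π system of 8 electrons. But 8 = 4(2), which is 4n not 4n+2, so ring C is not aromatic (cyclooctatetraene) — cyclooctatetraene distorts into a non-planar tub to avoid antiaromaticity.
Ring D is planar and fully conjugated; 2 ring double bonds (4 π electrons) plus a heteroatom lone pair (2) give 6 π electrons. That satisfies 4n+2 with n=1, so ring D is aromatic (pyrrole).
Ring E has a continuous p-orbital overlap around the ring; 3 ring double bonds give 6 π electrons. 6 = 4(1)+2, so ring E is aromatic (benzene ring).
Ring F has one sp³ carbon, so it is not fully conjugated — not aromatic (cyclopentene ring).
Aromatic: A, D, E. Total: 3.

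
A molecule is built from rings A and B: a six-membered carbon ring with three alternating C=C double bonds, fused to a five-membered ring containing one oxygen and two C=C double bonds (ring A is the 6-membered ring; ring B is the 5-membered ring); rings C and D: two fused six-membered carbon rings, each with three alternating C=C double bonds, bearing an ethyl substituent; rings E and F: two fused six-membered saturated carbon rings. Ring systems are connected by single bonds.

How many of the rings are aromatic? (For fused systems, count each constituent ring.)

Rings A and B form a fused bicyclic system (with one oxygen) with 9 sp² atoms and 10 π electrons from ring double bonds plus a heteroatom lone pair. 10 = 4(2)+2, so the system is aromatic and both rings count as aromatic (benzofuran).
Rings C and D form a fused bicyclic system with 10 sp² atoms and 10 π electrons from ring double bonds. 10 = 4(2)+2, so the system is aromatic and both rings count as aromatic (naphthalene).
Ring E has only sp³ atoms, so it is not fully conjugated — not aromatic (cyclohexane ring).
Ring F has only sp³ atoms, so it is not fully conjugated — not aromatic (cyclohexane ring).
Aromatic: A, B, C, D. Total: 4.

4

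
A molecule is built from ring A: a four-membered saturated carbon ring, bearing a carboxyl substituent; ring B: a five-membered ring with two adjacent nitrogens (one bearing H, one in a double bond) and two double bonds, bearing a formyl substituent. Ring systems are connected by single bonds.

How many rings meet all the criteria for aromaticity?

Ring A has only sp³ atoms, so it is not fully conjugated — not aromatic (cyclobutane).
Ring B has a continuous p-orbital overlap around the ring; 2 ring double bonds (4 π electrons) plus a heteroatom lone pair (2) give 6 π electrons. Since 6 = 4n+2 (n=1), ring B is aromatic (pyrazole).
Aromatic: B. Total: 1.

1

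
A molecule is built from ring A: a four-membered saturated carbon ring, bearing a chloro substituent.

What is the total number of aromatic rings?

0

Ring A has only sp³ atoms, so it is not fully conjugated — not aromatic (cyclobutane).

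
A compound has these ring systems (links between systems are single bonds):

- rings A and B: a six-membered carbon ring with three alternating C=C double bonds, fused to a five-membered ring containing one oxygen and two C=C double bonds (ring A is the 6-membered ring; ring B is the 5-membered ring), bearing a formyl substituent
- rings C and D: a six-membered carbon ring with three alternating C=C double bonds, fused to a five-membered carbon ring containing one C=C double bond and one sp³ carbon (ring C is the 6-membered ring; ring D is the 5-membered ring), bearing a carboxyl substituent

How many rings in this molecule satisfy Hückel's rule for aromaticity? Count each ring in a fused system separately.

3

Rings A and B form a fused bicyclic system (with one oxygen) with 9 sp² atoms and 10 π electrons from ring double bonds plus a heteroatom lone pair. 10 = 4(2)+2, so the system is aromatic and both rings count as aromatic (benzofuran).
Ring C is fully conjugated (every ring atom contributes a p orbital); 3 ring double bonds give 6 π electrons. That satisfies 4n+2 with n=1, so ring C is aromatic (benzene ring).
Ring D has one sp³ carbon, so it is not fully conjugated — not aromatic (cyclopentene ring).
Aromatic: A, B, C. Total: 3.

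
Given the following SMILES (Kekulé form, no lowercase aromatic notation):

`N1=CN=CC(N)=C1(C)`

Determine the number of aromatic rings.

The SMILES encodes a six-membered ring with nitrogens at positions 1 and 3 and three alternating double bonds.
The 6-membered ring with two nitrogens (1,3) is planar and fully conjugated; 3 ring double bonds give 6 π electrons. Since 6 = 4n+2 (n=1), it is aromatic (pyrimidine).

1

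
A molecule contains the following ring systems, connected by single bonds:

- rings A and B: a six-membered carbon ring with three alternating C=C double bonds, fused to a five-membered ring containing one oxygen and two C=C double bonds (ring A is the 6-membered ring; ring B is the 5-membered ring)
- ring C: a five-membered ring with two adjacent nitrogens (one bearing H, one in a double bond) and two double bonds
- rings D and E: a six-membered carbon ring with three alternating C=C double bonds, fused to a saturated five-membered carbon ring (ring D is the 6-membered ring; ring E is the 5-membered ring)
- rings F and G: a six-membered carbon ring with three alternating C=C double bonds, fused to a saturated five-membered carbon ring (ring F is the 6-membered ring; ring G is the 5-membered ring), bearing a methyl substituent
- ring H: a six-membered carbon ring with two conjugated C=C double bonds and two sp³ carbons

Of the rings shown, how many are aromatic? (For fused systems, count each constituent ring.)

Rings A and B form a fused bicyclic system (with one oxygen) with 9 sp² atoms and 10 π electrons from ring double bonds plus a heteroatom lone pair. 10 = 4(2)+2, so the system is aromatic and both rings count as aromatic (benzofuran).
Ring C is fully conjugated (every ring atom contributes a p orbital); 2 ring double bonds (4 π electrons) plus a heteroatom lone pair (2) give 6 π electrons. 6 = 4(1)+2, so ring C is aromatic (pyrazole).
Ring D has a continuous p-orbital overlap around the ring; 3 ring double bonds give 6 π electrons. 6 = 4(1)+2, so ring D is aromatic (benzene ring).
Ring E has three sp³ carbons, so it is not fully conjugated — not aromatic (cyclopentane ring).
Ring F is planar and fully conjugated; 3 ring double bonds give 6 π electrons. 6 = 4(1)+2, so ring F is aromatic (benzene ring).
Ring G has three sp³ carbons, so it is not fully conjugated — not aromatic (cyclopentane ring).
Ring H has two sp³ carbons, so it is not fully conjugated — not aromatic (1,3-cyclohexadiene).
Aromatic: A, B, C, D, F. Total: 5.

5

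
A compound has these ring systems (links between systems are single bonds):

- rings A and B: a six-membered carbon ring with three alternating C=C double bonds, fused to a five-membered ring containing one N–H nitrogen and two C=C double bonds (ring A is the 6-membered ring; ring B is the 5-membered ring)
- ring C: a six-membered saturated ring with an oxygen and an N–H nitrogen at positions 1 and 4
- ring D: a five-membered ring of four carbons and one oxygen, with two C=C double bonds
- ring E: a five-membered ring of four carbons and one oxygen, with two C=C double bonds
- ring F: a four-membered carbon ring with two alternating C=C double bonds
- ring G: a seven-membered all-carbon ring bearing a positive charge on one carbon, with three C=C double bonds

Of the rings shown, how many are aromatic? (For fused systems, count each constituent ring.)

Rings A and B form a fused bicyclic system (with one N–H) with 9 sp² atoms and 10 π electrons from ring double bonds plus a heteroatom lone pair. 10 = 4(2)+2, so the system is aromatic and both rings count as aromatic (indole).
Ring C has only sp³ atoms, so it is not fully conjugated — not aromatic (morpholine).
Ring D is planar and fully conjugated; 2 ring double bonds (4 π electrons) plus a heteroatom lone pair (2) give 6 π electrons. 6 = 4(1)+2, so ring D is aromatic (furan).
Ring E is fully conjugated (every ring atom contributes a p orbital); 2 ring double bonds (4 π electrons) plus a heteroatom lone pair (2) give 6 π electrons. 6 = 4(1)+2, so ring E is aromatic (furan).
Ring F has only sp² ring atoms; a planar conformation would have a fully conjugated π system of 4 electrons. But 4 = 4(1), which is 4n not 4n+2, so ring F is not aromatic (cyclobutadiene) — cyclobutadiene is antiaromatic and distorts to a rectangle.
Ring G is planar and fully conjugated; 3 ring double bonds (6 π electrons) plus the carbocation's empty p orbital (0, but keeps the ring conjugated) give 6 π electrons. 6 = 4(1)+2, so ring G is aromatic (tropylium cation).
Aromatic: A, B, D, E, G. Total: 5.

5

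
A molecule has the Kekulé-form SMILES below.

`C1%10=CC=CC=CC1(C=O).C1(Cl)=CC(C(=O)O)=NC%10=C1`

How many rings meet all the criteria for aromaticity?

The SMILES encodes a seven-membered carbon ring with three C=C double bonds and one sp³ carbon; a six-membered ring of five carbons and one nitrogen with three alternating double bonds.
The 7-membered ring has one sp³ carbon, so it is not fully conjugated — not aromatic (cycloheptatriene).
The 6-membered ring with one nitrogen has a continuous p-orbital overlap around the ring; 3 ring double bonds give 6 π electrons. 6 = 4(1)+2, so it is aromatic (pyridine).
1 of the 2 rings is aromatic. Total: 1.

1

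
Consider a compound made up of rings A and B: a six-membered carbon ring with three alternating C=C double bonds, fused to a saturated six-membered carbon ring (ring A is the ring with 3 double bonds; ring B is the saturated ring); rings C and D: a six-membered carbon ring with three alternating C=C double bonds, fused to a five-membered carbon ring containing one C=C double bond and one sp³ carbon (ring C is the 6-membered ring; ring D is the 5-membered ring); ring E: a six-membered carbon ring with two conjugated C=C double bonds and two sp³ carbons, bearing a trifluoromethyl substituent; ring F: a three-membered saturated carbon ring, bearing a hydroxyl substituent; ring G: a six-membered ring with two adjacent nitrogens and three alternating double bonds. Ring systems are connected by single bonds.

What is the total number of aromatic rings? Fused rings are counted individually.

3

Ring A is fully conjugated (every ring atom contributes a p orbital); 3 ring double bonds give 6 π electrons. That satisfies 4n+2 with n=1, so ring A is aromatic (benzene ring).
Ring B has four sp³ carbons, so it is not fully conjugated — not aromatic (cyclohexane ring).
Ring C is planar and fully conjugated; 3 ring double bonds give 6 π electrons. That satisfies 4n+2 with n=1, so ring C is aromatic (benzene ring).
Ring D has one sp³ carbon, so it is not fully conjugated — not aromatic (cyclopentene ring).
Ring E has two sp³ carbons, so it is not fully conjugated — not aromatic (1,3-cyclohexadiene).
Ring F has only sp³ atoms, so it is not fully conjugated — not aromatic (cyclopropane).
Ring G has a continuous p-orbital overlap around the ring; 3 ring double bonds give 6 π electrons. That satisfies 4n+2 with n=1, so ring G is aromatic (pyridazine).
Aromatic: A, C, G. Total: 3.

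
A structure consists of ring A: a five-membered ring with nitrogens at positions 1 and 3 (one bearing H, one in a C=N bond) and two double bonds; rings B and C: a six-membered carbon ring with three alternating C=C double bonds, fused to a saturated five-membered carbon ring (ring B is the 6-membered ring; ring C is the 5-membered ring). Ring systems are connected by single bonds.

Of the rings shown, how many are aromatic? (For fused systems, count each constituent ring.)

Ring A is planar and fully conjugated; 2 ring double bonds (4 π electrons) plus a heteroatom lone pair (2) give 6 π electrons. 6 = 4(1)+2, so ring A is aromatic (imidazole).
Ring B has a continuous p-orbital overlap around the ring; 3 ring double bonds give 6 π electrons. That satisfies 4n+2 with n=1, so ring B is aromatic (benzene ring).
Ring C has three sp³ carbons, so it is not fully conjugated — not aromatic (cyclopentane ring).
Aromatic: A, B. Total: 2.

2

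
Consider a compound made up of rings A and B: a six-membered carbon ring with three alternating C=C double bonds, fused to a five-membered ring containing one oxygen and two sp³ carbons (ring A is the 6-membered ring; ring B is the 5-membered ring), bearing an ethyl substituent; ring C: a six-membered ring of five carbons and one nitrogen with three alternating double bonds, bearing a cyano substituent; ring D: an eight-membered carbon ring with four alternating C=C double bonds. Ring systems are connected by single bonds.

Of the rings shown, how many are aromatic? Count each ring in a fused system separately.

2

Ring A is fully conjugated (every ring atom contributes a p orbital); 3 ring double bonds give 6 π electrons. 6 = 4(1)+2, so ring A is aromatic (benzene ring).
Ring B has two sp³ carbons, so it is not fully conjugated — not aromatic (oxolane ring).
Ring C has a continuous p-orbital overlap around the ring; 3 ring double bonds give 6 π electrons. That satisfies 4n+2 with n=1, so ring C is aromatic (pyridine).
Ring D has only sp² ring atoms; a planar conformation would have a fully conjugated π system of 8 electrons. But 8 = 4(2), which is 4n not 4n+2, so ring D is not aromatic (cyclooctatetraene) — cyclooctatetraene distorts into a non-planar tub to avoid antiaromaticity.
Aromatic: A, C. Total: 2.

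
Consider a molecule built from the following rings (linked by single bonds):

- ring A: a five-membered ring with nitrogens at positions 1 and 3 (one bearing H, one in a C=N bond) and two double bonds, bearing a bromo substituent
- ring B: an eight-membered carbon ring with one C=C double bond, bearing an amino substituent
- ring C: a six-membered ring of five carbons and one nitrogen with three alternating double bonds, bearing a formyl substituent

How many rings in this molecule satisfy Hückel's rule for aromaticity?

2

Ring A is fully conjugated (every ring atom contributes a p orbital); 2 ring double bonds (4 π electrons) plus a heteroatom lone pair (2) give 6 π electrons. 6 = 4(1)+2, so ring A is aromatic (imidazole).
Ring B has six sp³ carbons, so it is not fully conjugated — not aromatic (cyclooctene).
Ring C has a continuous p-orbital overlap around the ring; 3 ring double bonds give 6 π electrons. Since 6 = 4n+2 (n=1), ring C is aromatic (pyridine).
Aromatic: A, C. Total: 2.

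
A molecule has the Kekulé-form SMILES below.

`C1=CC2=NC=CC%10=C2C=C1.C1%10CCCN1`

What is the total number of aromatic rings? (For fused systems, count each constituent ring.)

The SMILES encodes two fused six-membered rings, each with three alternating double bonds; one ring is all carbon and the other has one ring nitrogen; a five-membered saturated ring of four carbons and one N–H nitrogen.
The fused 6/6-membered bicyclic (with one nitrogen) is a single π system with 10 sp² atoms and 10 π electrons from ring double bonds. 10 = 4(2)+2, so the system is aromatic and both rings count as aromatic (quinoline).
The 5-membered ring with one N–H has only sp³ atoms, so it is not fully conjugated — not aromatic (pyrrolidine).
2 of the 3 rings are aromatic. Total: 2.

2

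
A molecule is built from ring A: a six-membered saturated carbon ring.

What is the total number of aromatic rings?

0

Ring A has only sp³ atoms, so it is not fully conjugated — not aromatic (cyclohexane).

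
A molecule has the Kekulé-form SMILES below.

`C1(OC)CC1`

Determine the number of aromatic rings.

The SMILES encodes a three-membered saturated carbon ring.
The 3-membered ring has only sp³ atoms, so it is not fully conjugated — not aromatic (cyclopropane).

0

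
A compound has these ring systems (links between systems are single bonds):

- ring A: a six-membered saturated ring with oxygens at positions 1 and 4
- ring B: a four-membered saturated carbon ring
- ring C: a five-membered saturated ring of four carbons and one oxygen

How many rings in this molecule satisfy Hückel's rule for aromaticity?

0

Ring A has only sp³ atoms, so it is not fully conjugated — not aromatic (1,4-dioxane).
Ring B has only sp³ atoms, so it is not fully conjugated — not aromatic (cyclobutane).
Ring C has only sp³ atoms, so it is not fully conjugated — not aromatic (tetrahydrofuran).
No ring is aromatic. Total: 0.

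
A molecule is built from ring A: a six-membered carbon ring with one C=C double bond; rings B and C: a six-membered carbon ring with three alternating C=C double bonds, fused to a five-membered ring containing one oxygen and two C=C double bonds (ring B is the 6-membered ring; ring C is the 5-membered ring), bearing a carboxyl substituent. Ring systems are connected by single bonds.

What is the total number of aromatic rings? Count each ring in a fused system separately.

Ring A has four sp³ carbons, so it is not fully conjugated — not aromatic (cyclohexene).
Rings B and C form a fused bicyclic system (with one oxygen) with 9 sp² atoms and 10 π electrons from ring double bonds plus a heteroatom lone pair. 10 = 4(2)+2, so the system is aromatic and both rings count as aromatic (benzofuran).
Aromatic: B, C. Total: 2.

2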